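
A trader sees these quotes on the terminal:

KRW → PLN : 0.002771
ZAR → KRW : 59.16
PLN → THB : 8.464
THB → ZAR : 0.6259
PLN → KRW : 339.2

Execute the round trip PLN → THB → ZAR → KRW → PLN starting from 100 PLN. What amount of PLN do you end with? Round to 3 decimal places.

100 PLN × 8.464 = 846.4 THB
846.4 THB × 0.6259 = 529.76176 ZAR
529.76176 ZAR × 59.16 = 31340.7057216 KRW
31340.7057216 KRW × 0.002771 = 86.8450955545536 PLN

86.845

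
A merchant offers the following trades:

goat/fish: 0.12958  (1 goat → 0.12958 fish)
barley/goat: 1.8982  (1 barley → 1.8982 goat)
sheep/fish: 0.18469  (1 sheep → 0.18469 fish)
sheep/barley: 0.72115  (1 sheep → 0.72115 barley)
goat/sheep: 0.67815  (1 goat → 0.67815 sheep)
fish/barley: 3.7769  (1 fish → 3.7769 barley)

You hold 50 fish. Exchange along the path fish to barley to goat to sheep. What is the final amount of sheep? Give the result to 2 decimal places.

243.09

50 fish × 3.7769 = 188.845 barley
188.845 barley × 1.8982 = 358.465579 goat
358.465579 goat × 0.67815 = 243.09343239885 sheep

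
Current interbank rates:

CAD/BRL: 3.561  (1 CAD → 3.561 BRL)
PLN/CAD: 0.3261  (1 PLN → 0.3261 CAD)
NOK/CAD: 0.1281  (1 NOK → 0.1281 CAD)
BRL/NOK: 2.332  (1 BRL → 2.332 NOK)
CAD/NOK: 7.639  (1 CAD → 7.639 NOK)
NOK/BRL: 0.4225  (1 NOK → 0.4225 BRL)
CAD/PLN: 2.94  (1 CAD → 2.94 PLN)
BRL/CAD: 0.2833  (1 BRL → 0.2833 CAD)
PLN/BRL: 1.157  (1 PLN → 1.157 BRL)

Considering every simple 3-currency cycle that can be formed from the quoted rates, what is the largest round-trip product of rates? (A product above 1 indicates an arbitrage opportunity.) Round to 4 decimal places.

1.0638

NOK→CAD→BRL→NOK: 0.1281 × 3.561 × 2.332 = 1.06377
PLN→BRL→CAD→PLN: 1.157 × 0.2833 × 2.94 = 0.96367
NOK→BRL→CAD→NOK: 0.4225 × 0.2833 × 7.639 = 0.91434
Maximum is NOK→CAD→BRL→NOK at 1.0638; arbitrage exists.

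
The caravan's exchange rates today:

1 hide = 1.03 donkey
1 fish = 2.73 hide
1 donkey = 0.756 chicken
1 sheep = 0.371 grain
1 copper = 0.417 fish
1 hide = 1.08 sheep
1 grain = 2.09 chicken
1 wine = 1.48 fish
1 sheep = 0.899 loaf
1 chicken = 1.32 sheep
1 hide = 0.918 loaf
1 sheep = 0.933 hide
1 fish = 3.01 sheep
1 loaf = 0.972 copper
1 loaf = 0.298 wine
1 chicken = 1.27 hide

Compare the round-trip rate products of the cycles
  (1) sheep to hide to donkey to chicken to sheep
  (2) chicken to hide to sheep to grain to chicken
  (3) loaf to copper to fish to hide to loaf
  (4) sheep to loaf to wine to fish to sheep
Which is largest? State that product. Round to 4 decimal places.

(1) 0.933 × 1.03 × 0.756 × 1.32 = 0.95899
(2) 1.27 × 1.08 × 0.371 × 2.09 = 1.06352
(3) 0.972 × 0.417 × 2.73 × 0.918 = 1.01580
(4) 0.899 × 0.298 × 1.48 × 3.01 = 1.19345
Highest is cycle (4) at 1.1934 (>1, arbitrage).

1.1934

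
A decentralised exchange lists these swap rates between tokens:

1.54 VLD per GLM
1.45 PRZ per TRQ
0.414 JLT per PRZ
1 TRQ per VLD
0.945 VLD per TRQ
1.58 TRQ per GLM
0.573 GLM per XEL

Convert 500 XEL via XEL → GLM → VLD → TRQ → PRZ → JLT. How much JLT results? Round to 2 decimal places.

500 XEL × 0.573 = 286.5 GLM
286.5 GLM × 1.54 = 441.21 VLD
441.21 VLD × 1 = 441.21 TRQ
441.21 TRQ × 1.45 = 639.7545 PRZ
639.7545 PRZ × 0.414 = 264.858363 JLT

264.86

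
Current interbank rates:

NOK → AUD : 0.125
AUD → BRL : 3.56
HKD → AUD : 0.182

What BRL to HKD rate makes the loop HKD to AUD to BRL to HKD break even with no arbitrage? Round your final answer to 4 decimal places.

Known legs of the cycle: 0.182 × 3.56 = 0.64792
For no arbitrage the full-cycle product must be 1, so the missing rate is 1 / 0.64792 ≈ 1.543400.

1.5434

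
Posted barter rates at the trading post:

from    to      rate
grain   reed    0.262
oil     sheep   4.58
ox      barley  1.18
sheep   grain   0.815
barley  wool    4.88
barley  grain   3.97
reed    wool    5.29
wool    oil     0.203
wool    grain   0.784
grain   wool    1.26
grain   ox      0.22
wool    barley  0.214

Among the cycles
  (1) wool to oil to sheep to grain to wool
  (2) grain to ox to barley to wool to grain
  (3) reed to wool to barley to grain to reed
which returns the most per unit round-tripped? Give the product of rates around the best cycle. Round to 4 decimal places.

1.1775

(1) 0.203 × 4.58 × 0.815 × 1.26 = 0.95475
(2) 0.22 × 1.18 × 4.88 × 0.784 = 0.99321
(3) 5.29 × 0.214 × 3.97 × 0.262 = 1.17750
Highest is cycle (3) at 1.1775 (>1, arbitrage).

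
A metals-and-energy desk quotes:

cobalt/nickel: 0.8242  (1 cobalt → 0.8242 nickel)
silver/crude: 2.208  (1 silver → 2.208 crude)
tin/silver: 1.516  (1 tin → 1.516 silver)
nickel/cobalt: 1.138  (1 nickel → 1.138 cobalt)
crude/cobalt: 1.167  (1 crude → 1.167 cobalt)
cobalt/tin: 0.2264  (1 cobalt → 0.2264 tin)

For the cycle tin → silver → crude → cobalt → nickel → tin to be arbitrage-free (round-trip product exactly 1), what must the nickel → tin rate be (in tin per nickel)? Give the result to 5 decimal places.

Known legs of the cycle: 1.516 × 2.208 × 1.167 × 0.8242 = 3.2195986497792
For no arbitrage the full-cycle product must be 1, so the missing rate is 1 / 3.2195986497792 ≈ 0.3105977.

0.31060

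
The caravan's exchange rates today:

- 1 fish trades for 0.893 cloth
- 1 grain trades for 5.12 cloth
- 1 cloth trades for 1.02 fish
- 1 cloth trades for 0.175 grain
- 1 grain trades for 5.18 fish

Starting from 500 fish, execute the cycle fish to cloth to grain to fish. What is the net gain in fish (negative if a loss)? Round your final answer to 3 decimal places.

500 fish × 0.893 = 446.5 cloth
446.5 cloth × 0.175 = 78.1375 grain
78.1375 grain × 5.18 = 404.75225 fish
Net change: 404.75225 − 500 = -95.24775 fish

-95.248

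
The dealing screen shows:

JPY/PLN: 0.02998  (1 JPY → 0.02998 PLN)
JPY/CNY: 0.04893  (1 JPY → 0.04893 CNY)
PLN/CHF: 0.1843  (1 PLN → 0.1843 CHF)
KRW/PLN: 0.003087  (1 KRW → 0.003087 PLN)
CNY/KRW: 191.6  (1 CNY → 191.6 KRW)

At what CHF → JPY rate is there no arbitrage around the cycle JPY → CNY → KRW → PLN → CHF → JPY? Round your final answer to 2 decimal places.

Known legs of the cycle: 0.04893 × 191.6 × 0.003087 × 0.1843 = 0.0053337503602908
For no arbitrage the full-cycle product must be 1, so the missing rate is 1 / 0.0053337503602908 ≈ 187.4853.

187.49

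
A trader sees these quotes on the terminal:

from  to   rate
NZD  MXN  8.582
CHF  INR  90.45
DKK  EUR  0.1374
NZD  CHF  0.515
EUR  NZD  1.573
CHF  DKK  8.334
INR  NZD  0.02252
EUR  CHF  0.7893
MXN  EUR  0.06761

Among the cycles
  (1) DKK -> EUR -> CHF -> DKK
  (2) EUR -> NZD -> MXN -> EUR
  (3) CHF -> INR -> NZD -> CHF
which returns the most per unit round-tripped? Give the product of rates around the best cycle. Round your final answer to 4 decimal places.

(1) 0.1374 × 0.7893 × 8.334 = 0.90382
(2) 1.573 × 8.582 × 0.06761 = 0.91270
(3) 90.45 × 0.02252 × 0.515 = 1.04902
Highest is cycle (3) at 1.0490 (>1, arbitrage).

1.0490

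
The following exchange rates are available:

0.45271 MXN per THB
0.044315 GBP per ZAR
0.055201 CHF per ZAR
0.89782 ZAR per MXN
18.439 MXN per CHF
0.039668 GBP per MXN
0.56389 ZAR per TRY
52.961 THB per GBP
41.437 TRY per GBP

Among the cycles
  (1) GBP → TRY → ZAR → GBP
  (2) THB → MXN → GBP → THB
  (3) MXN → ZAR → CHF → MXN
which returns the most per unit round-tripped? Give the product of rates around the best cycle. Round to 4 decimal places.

1.0355

(1) 41.437 × 0.56389 × 0.044315 = 1.03546
(2) 0.45271 × 0.039668 × 52.961 = 0.95108
(3) 0.89782 × 0.055201 × 18.439 = 0.91385
Highest is cycle (1) at 1.0355 (>1, arbitrage).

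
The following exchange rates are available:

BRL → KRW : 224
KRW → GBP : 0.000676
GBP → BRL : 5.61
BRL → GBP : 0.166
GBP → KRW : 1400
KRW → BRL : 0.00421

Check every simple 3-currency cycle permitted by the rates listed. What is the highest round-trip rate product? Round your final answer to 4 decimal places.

KRW→BRL→GBP→KRW: 0.00421 × 0.166 × 1400 = 0.97840
KRW→GBP→BRL→KRW: 0.000676 × 5.61 × 224 = 0.84949
Maximum is KRW→BRL→GBP→KRW at 0.9784; no arbitrage — every cycle loses value.

0.9784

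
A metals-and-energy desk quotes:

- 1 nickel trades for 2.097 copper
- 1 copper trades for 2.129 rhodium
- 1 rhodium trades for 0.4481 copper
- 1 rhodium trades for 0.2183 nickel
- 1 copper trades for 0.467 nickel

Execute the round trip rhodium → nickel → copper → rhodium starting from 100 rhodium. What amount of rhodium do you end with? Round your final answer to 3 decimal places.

100 rhodium × 0.2183 = 21.83 nickel
21.83 nickel × 2.097 = 45.77751 copper
45.77751 copper × 2.129 = 97.46031879 rhodium

97.460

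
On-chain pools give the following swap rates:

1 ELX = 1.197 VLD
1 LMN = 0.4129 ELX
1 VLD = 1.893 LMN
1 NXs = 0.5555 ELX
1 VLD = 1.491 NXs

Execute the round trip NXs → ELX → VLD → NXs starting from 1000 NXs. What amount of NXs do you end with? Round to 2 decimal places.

991.42

1000 NXs × 0.5555 = 555.5 ELX
555.5 ELX × 1.197 = 664.9335 VLD
664.9335 VLD × 1.491 = 991.4158485 NXs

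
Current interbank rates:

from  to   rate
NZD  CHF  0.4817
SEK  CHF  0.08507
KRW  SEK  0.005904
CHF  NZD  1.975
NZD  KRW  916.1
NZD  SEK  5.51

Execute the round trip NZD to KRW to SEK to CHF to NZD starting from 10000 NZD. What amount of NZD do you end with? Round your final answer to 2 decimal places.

9087.26

10000 NZD × 916.1 = 9161000 KRW
9161000 KRW × 0.005904 = 54086.544 SEK
54086.544 SEK × 0.08507 = 4601.14229808 CHF
4601.14229808 CHF × 1.975 = 9087.256038708 NZD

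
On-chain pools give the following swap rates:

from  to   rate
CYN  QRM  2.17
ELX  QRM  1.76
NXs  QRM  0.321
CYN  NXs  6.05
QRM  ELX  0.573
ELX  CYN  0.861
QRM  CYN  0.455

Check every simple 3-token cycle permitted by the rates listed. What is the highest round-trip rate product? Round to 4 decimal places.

1.0706

QRM→ELX→CYN→QRM: 0.573 × 0.861 × 2.17 = 1.07058
QRM→CYN→NXs→QRM: 0.455 × 6.05 × 0.321 = 0.88363
Maximum is QRM→ELX→CYN→QRM at 1.0706; arbitrage exists.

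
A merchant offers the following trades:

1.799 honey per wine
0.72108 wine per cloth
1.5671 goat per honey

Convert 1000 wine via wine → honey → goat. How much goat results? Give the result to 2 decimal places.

2819.21

1000 wine × 1.799 = 1799 honey
1799 honey × 1.5671 = 2819.2129 goat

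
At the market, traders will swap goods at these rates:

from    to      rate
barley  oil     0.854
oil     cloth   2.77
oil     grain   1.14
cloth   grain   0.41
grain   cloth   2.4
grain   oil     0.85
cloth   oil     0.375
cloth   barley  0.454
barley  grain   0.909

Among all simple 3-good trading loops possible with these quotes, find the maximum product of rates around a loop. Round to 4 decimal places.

1.0740

barley→oil→cloth→barley: 0.854 × 2.77 × 0.454 = 1.07397
oil→grain→cloth→oil: 1.14 × 2.4 × 0.375 = 1.02600
barley→grain→cloth→barley: 0.909 × 2.4 × 0.454 = 0.99045
oil→cloth→grain→oil: 2.77 × 0.41 × 0.85 = 0.96535
Maximum is barley→oil→cloth→barley at 1.0740; arbitrage exists.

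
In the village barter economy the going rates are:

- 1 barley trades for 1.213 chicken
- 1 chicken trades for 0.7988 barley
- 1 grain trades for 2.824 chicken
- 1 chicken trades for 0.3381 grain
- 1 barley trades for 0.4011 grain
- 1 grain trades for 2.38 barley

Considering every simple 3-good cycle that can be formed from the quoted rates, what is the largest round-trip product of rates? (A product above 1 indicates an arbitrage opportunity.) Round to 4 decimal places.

0.9761

barley→chicken→grain→barley: 1.213 × 0.3381 × 2.38 = 0.97607
barley→grain→chicken→barley: 0.4011 × 2.824 × 0.7988 = 0.90481
Maximum is barley→chicken→grain→barley at 0.9761; no arbitrage — every cycle loses value.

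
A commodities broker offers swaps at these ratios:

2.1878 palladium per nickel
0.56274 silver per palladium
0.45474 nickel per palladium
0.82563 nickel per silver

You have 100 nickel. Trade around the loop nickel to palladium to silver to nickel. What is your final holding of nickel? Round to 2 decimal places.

101.65

100 nickel × 2.1878 = 218.78 palladium
218.78 palladium × 0.56274 = 123.1162572 silver
123.1162572 silver × 0.82563 = 101.648475432036 nickel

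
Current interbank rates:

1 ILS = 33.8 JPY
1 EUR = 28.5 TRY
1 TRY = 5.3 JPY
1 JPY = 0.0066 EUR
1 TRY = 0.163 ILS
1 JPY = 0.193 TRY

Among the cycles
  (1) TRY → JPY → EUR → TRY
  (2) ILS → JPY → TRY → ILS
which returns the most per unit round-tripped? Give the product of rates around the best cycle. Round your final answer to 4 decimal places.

(1) 5.3 × 0.0066 × 28.5 = 0.99693
(2) 33.8 × 0.193 × 0.163 = 1.06331
Highest is cycle (2) at 1.0633 (>1, arbitrage).

1.0633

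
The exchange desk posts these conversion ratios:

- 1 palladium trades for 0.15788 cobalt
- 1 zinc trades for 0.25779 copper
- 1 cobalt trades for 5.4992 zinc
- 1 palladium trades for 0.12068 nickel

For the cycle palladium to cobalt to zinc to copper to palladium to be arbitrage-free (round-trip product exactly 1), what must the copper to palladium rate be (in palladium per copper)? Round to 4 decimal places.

4.4679

Known legs of the cycle: 0.15788 × 5.4992 × 0.25779 = 0.22381680869184
For no arbitrage the full-cycle product must be 1, so the missing rate is 1 / 0.22381680869184 ≈ 4.467940.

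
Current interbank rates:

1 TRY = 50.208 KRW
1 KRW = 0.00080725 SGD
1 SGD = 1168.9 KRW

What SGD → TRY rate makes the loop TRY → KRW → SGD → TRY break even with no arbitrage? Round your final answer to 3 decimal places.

24.673

Known legs of the cycle: 50.208 × 0.00080725 = 0.040530408
For no arbitrage the full-cycle product must be 1, so the missing rate is 1 / 0.040530408 ≈ 24.67283.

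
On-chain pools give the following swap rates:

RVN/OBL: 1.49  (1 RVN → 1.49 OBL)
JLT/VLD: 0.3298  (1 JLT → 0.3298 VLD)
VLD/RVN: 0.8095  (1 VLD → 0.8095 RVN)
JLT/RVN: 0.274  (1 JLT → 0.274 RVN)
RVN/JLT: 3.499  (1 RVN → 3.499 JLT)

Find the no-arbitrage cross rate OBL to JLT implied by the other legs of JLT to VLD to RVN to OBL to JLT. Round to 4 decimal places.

2.5139

Known legs of the cycle: 0.3298 × 0.8095 × 1.49 = 0.397789919
For no arbitrage the full-cycle product must be 1, so the missing rate is 1 / 0.397789919 ≈ 2.513890.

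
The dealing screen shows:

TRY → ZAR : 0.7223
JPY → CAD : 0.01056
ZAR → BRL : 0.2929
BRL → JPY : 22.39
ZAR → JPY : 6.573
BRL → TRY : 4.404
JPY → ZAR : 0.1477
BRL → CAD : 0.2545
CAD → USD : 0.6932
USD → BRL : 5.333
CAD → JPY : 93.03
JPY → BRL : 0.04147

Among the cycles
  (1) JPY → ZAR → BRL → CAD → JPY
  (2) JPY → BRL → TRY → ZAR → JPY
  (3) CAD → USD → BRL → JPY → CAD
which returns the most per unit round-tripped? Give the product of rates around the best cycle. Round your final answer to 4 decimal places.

(1) 0.1477 × 0.2929 × 0.2545 × 93.03 = 1.02426
(2) 0.04147 × 4.404 × 0.7223 × 6.573 = 0.86709
(3) 0.6932 × 5.333 × 22.39 × 0.01056 = 0.87407
Highest is cycle (1) at 1.0243 (>1, arbitrage).

1.0243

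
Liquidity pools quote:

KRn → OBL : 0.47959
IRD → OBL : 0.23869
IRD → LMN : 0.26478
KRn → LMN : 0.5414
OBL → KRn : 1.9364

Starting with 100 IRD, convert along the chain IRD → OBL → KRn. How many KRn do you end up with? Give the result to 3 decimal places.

46.220

100 IRD × 0.23869 = 23.869 OBL
23.869 OBL × 1.9364 = 46.2199316 KRn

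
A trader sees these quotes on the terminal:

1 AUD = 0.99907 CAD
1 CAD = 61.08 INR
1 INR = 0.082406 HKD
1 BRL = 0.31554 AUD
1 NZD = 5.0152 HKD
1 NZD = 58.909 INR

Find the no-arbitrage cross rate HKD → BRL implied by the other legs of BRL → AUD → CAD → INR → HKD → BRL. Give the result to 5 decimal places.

Known legs of the cycle: 0.31554 × 0.99907 × 61.08 × 0.082406 = 1.586748884659855344
For no arbitrage the full-cycle product must be 1, so the missing rate is 1 / 1.586748884659855344 ≈ 0.6302194.

0.63022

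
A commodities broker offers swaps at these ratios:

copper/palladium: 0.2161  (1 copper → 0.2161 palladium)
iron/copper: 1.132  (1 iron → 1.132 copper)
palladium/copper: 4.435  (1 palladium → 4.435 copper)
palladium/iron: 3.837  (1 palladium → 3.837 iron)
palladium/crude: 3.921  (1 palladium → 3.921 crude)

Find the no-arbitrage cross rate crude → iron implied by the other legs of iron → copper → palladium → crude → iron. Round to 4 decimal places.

1.0426

Known legs of the cycle: 1.132 × 0.2161 × 3.921 = 0.9591754092
For no arbitrage the full-cycle product must be 1, so the missing rate is 1 / 0.9591754092 ≈ 1.042562.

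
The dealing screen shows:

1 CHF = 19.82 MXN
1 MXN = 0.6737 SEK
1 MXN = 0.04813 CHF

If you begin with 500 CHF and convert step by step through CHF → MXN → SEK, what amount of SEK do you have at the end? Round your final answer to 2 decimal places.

6676.37

500 CHF × 19.82 = 9910 MXN
9910 MXN × 0.6737 = 6676.367 SEK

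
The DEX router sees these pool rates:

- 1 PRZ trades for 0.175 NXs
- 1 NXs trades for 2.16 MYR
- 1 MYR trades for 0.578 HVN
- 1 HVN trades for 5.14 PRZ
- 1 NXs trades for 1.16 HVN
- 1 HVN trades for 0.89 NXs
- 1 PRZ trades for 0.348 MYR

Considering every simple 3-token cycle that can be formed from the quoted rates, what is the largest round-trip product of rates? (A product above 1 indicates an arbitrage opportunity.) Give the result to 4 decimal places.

MYR→HVN→NXs→MYR: 0.578 × 0.89 × 2.16 = 1.11115
HVN→PRZ→NXs→HVN: 5.14 × 0.175 × 1.16 = 1.04342
MYR→HVN→PRZ→MYR: 0.578 × 5.14 × 0.348 = 1.03388
Maximum is MYR→HVN→NXs→MYR at 1.1111; arbitrage exists.

1.1111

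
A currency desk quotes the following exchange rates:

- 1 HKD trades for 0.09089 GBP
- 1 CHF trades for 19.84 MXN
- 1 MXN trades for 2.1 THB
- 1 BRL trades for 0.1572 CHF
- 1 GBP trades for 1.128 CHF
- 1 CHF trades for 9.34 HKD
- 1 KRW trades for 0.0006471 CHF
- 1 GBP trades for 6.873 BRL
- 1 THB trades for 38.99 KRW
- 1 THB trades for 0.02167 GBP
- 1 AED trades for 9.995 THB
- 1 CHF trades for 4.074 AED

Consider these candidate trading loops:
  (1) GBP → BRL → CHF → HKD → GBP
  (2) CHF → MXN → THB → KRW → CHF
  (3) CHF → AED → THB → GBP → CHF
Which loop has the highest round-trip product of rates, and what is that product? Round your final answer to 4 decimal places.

1.0512

(1) 6.873 × 0.1572 × 9.34 × 0.09089 = 0.91720
(2) 19.84 × 2.1 × 38.99 × 0.0006471 = 1.05120
(3) 4.074 × 9.995 × 0.02167 × 1.128 = 0.99534
Highest is cycle (2) at 1.0512 (>1, arbitrage).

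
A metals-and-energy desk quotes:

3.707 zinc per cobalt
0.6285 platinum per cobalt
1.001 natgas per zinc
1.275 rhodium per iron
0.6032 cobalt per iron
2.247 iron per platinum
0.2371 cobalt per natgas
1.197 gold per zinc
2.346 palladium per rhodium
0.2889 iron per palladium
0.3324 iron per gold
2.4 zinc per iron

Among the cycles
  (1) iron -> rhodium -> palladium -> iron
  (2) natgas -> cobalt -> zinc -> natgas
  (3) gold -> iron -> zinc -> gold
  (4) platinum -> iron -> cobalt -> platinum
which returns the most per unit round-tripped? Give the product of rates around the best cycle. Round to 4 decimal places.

(1) 1.275 × 2.346 × 0.2889 = 0.86414
(2) 0.2371 × 3.707 × 1.001 = 0.87981
(3) 0.3324 × 2.4 × 1.197 = 0.95492
(4) 2.247 × 0.6032 × 0.6285 = 0.85186
Highest is cycle (3) at 0.9549 (≤1, no arbitrage).

0.9549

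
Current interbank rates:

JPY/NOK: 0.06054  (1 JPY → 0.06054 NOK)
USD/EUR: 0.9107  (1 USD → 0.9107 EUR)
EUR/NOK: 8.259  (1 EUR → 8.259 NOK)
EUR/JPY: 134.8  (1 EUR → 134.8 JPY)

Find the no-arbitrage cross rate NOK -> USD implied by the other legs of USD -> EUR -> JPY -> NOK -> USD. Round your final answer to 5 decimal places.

0.13455

Known legs of the cycle: 0.9107 × 134.8 × 0.06054 = 7.4320332744
For no arbitrage the full-cycle product must be 1, so the missing rate is 1 / 7.4320332744 ≈ 0.1345527.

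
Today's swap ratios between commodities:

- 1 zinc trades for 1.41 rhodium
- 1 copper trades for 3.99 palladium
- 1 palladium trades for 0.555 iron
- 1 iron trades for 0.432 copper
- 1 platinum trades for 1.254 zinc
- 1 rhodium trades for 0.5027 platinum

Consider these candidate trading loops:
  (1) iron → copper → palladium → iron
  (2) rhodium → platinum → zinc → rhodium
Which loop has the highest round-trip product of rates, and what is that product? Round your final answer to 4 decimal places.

(1) 0.432 × 3.99 × 0.555 = 0.95664
(2) 0.5027 × 1.254 × 1.41 = 0.88884
Highest is cycle (1) at 0.9566 (≤1, no arbitrage).

0.9566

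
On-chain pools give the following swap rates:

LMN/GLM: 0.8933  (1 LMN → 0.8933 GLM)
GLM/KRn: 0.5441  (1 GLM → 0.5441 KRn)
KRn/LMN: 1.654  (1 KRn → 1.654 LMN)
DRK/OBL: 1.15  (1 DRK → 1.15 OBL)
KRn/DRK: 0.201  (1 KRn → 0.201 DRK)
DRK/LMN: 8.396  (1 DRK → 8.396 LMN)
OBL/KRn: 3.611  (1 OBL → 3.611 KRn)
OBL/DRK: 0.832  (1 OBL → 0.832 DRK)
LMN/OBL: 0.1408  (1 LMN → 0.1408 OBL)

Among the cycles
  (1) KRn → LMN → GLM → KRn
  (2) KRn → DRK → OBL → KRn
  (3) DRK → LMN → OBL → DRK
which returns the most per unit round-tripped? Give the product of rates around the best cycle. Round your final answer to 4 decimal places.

0.9836

(1) 1.654 × 0.8933 × 0.5441 = 0.80392
(2) 0.201 × 1.15 × 3.611 = 0.83468
(3) 8.396 × 0.1408 × 0.832 = 0.98355
Highest is cycle (3) at 0.9836 (≤1, no arbitrage).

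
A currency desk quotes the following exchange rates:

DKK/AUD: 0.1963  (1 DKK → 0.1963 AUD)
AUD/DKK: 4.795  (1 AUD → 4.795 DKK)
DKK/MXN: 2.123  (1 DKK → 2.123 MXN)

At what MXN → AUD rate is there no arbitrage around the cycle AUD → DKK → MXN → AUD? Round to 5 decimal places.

0.09823

Known legs of the cycle: 4.795 × 2.123 = 10.179785
For no arbitrage the full-cycle product must be 1, so the missing rate is 1 / 10.179785 ≈ 0.0982339.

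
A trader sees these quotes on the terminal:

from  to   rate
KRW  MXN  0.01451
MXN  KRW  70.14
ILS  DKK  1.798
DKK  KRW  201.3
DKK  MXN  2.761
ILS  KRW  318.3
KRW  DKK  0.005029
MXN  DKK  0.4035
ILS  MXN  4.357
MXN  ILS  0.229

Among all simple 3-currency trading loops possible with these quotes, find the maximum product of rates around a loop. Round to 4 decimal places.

KRW→MXN→DKK→KRW: 0.01451 × 0.4035 × 201.3 = 1.17857
ILS→DKK→MXN→ILS: 1.798 × 2.761 × 0.229 = 1.13682
ILS→KRW→MXN→ILS: 318.3 × 0.01451 × 0.229 = 1.05764
KRW→DKK→MXN→KRW: 0.005029 × 2.761 × 70.14 = 0.97390
Maximum is KRW→MXN→DKK→KRW at 1.1786; arbitrage exists.

1.1786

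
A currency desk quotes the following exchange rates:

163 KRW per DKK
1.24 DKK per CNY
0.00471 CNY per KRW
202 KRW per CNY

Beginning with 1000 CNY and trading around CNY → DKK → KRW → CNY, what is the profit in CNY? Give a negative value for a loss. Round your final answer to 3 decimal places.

-48.015

1000 CNY × 1.24 = 1240 DKK
1240 DKK × 163 = 202120 KRW
202120 KRW × 0.00471 = 951.9852 CNY
Net change: 951.9852 − 1000 = -48.0148 CNY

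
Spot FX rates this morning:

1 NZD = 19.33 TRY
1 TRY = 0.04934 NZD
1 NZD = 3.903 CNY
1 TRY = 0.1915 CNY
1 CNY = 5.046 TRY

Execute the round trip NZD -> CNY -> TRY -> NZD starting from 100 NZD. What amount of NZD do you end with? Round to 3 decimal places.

100 NZD × 3.903 = 390.3 CNY
390.3 CNY × 5.046 = 1969.4538 TRY
1969.4538 TRY × 0.04934 = 97.172850492 NZD

97.173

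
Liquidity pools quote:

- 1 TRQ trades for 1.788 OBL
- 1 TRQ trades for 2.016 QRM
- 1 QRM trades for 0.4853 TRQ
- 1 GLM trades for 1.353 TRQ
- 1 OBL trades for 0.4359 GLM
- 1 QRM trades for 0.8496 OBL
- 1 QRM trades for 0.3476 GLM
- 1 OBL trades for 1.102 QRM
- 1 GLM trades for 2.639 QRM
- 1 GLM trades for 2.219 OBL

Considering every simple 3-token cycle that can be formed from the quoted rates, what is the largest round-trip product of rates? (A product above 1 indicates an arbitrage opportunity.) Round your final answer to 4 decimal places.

TRQ→OBL→GLM→TRQ: 1.788 × 0.4359 × 1.353 = 1.05451
OBL→GLM→QRM→OBL: 0.4359 × 2.639 × 0.8496 = 0.97733
TRQ→OBL→QRM→TRQ: 1.788 × 1.102 × 0.4853 = 0.95622
TRQ→QRM→GLM→TRQ: 2.016 × 0.3476 × 1.353 = 0.94813
OBL→QRM→GLM→OBL: 1.102 × 0.3476 × 2.219 = 0.85000
Maximum is TRQ→OBL→GLM→TRQ at 1.0545; arbitrage exists.

1.0545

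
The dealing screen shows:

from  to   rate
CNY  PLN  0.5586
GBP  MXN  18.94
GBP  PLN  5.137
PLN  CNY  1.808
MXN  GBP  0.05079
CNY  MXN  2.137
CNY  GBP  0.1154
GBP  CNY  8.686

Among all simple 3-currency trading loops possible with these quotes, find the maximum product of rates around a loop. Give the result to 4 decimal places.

GBP→PLN→CNY→GBP: 5.137 × 1.808 × 0.1154 = 1.07180
MXN→GBP→CNY→MXN: 0.05079 × 8.686 × 2.137 = 0.94276
Maximum is GBP→PLN→CNY→GBP at 1.0718; arbitrage exists.

1.0718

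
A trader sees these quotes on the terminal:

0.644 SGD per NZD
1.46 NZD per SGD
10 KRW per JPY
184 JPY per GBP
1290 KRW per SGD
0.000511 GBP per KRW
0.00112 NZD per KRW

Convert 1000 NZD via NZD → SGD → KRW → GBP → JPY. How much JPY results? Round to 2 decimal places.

78111.38

1000 NZD × 0.644 = 644 SGD
644 SGD × 1290 = 830760 KRW
830760 KRW × 0.000511 = 424.51836 GBP
424.51836 GBP × 184 = 78111.37824 JPY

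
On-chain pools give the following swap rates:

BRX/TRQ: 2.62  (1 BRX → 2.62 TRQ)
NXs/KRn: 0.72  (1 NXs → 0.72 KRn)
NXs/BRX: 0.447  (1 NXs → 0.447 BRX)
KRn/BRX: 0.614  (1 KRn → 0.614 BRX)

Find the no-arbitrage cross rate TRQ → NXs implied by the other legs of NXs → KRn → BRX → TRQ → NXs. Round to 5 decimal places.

0.86337

Known legs of the cycle: 0.72 × 0.614 × 2.62 = 1.1582496
For no arbitrage the full-cycle product must be 1, so the missing rate is 1 / 1.1582496 ≈ 0.8633718.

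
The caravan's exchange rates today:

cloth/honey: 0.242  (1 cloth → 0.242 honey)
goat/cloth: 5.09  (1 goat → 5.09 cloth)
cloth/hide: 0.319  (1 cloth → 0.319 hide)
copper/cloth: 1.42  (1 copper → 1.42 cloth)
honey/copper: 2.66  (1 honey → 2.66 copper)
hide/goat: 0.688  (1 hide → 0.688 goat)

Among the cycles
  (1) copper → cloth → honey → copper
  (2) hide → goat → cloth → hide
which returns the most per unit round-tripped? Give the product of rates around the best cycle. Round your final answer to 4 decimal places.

(1) 1.42 × 0.242 × 2.66 = 0.91408
(2) 0.688 × 5.09 × 0.319 = 1.11711
Highest is cycle (2) at 1.1171 (>1, arbitrage).

1.1171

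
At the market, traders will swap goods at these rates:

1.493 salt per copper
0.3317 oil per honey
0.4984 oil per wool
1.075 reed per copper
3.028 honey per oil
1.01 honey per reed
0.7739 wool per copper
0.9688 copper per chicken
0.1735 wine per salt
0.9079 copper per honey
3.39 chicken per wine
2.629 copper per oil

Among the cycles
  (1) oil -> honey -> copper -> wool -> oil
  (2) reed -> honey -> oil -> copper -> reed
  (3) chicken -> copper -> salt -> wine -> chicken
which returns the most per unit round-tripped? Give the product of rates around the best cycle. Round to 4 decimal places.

1.0604

(1) 3.028 × 0.9079 × 0.7739 × 0.4984 = 1.06037
(2) 1.01 × 0.3317 × 2.629 × 1.075 = 0.94682
(3) 0.9688 × 1.493 × 0.1735 × 3.39 = 0.85073
Highest is cycle (1) at 1.0604 (>1, arbitrage).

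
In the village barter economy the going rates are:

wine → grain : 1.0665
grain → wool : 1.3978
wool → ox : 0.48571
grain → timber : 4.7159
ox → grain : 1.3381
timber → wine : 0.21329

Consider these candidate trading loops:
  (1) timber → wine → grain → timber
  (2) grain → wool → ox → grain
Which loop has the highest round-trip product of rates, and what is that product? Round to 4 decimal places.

1.0727

(1) 0.21329 × 1.0665 × 4.7159 = 1.07274
(2) 1.3978 × 0.48571 × 1.3381 = 0.90847
Highest is cycle (1) at 1.0727 (>1, arbitrage).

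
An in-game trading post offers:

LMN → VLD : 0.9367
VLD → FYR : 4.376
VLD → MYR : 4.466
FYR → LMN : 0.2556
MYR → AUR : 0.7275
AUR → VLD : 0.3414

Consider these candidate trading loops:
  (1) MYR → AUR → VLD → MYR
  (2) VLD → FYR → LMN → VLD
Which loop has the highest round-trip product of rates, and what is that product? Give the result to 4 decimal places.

(1) 0.7275 × 0.3414 × 4.466 = 1.10921
(2) 4.376 × 0.2556 × 0.9367 = 1.04770
Highest is cycle (1) at 1.1092 (>1, arbitrage).

1.1092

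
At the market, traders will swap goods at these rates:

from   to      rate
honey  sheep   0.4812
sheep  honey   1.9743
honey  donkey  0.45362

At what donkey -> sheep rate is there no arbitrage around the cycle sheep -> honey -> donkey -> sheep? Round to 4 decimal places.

Known legs of the cycle: 1.9743 × 0.45362 = 0.895581966
For no arbitrage the full-cycle product must be 1, so the missing rate is 1 / 0.895581966 ≈ 1.116592.

1.1166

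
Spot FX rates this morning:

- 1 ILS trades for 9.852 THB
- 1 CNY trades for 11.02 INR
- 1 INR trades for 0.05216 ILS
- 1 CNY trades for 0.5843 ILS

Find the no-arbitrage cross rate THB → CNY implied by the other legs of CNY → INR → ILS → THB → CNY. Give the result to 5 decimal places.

Known legs of the cycle: 11.02 × 0.05216 × 9.852 = 5.6629611264
For no arbitrage the full-cycle product must be 1, so the missing rate is 1 / 5.6629611264 ≈ 0.1765861.

0.17659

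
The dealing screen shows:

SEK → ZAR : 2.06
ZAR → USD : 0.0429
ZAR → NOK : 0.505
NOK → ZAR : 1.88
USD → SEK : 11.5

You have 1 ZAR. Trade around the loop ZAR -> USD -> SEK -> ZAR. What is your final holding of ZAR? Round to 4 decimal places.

1 ZAR × 0.0429 = 0.0429 USD
0.0429 USD × 11.5 = 0.49335 SEK
0.49335 SEK × 2.06 = 1.016301 ZAR

1.0163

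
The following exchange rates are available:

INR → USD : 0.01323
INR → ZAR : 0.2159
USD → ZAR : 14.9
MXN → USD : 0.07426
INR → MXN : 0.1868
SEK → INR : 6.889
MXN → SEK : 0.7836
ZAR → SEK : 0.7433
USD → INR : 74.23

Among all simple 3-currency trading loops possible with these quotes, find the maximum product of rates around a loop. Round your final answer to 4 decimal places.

1.1055

SEK→INR→ZAR→SEK: 6.889 × 0.2159 × 0.7433 = 1.10554
MXN→USD→INR→MXN: 0.07426 × 74.23 × 0.1868 = 1.02970
MXN→SEK→INR→MXN: 0.7836 × 6.889 × 0.1868 = 1.00839
Maximum is SEK→INR→ZAR→SEK at 1.1055; arbitrage exists.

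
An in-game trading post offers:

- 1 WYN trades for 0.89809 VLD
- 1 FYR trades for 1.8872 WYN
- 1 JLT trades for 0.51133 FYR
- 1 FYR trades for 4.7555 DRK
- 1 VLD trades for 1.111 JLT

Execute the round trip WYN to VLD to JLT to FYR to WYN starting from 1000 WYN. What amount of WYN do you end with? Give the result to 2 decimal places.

962.84

1000 WYN × 0.89809 = 898.09 VLD
898.09 VLD × 1.111 = 997.77799 JLT
997.77799 JLT × 0.51133 = 510.1938196267 FYR
510.1938196267 FYR × 1.8872 = 962.83777639950824 WYN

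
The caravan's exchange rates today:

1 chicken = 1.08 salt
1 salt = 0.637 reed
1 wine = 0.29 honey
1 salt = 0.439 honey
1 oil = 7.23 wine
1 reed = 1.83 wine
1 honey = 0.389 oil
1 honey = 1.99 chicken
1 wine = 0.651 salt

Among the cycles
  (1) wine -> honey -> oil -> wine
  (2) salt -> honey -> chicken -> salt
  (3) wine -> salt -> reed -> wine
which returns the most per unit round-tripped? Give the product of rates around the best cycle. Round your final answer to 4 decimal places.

(1) 0.29 × 0.389 × 7.23 = 0.81562
(2) 0.439 × 1.99 × 1.08 = 0.94350
(3) 0.651 × 0.637 × 1.83 = 0.75888
Highest is cycle (2) at 0.9435 (≤1, no arbitrage).

0.9435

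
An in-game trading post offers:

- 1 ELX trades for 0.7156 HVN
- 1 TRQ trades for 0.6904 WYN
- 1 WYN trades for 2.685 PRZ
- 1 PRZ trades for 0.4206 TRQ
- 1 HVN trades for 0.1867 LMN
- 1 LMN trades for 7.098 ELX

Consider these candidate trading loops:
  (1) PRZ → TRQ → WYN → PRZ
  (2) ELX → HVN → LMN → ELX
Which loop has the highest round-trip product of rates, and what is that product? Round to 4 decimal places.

(1) 0.4206 × 0.6904 × 2.685 = 0.77968
(2) 0.7156 × 0.1867 × 7.098 = 0.94831
Highest is cycle (2) at 0.9483 (≤1, no arbitrage).

0.9483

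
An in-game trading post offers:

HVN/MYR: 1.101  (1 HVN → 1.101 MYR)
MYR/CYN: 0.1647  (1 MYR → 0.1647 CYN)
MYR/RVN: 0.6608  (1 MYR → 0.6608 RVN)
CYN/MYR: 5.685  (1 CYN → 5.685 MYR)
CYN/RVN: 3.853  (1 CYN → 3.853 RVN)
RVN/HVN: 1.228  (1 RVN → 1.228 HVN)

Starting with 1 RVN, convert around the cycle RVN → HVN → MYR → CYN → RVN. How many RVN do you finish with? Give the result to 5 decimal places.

0.85798

1 RVN × 1.228 = 1.228 HVN
1.228 HVN × 1.101 = 1.352028 MYR
1.352028 MYR × 0.1647 = 0.2226790116 CYN
0.2226790116 CYN × 3.853 = 0.8579822316948 RVN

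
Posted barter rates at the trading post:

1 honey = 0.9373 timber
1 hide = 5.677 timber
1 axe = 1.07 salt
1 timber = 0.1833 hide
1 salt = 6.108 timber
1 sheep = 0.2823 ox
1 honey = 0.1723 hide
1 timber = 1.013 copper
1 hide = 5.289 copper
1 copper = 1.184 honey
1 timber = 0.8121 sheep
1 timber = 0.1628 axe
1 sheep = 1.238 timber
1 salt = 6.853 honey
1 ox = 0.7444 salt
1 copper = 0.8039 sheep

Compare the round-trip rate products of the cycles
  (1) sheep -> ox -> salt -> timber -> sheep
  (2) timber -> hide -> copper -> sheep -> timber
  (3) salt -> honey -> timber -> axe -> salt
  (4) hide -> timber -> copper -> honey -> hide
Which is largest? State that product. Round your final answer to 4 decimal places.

(1) 0.2823 × 0.7444 × 6.108 × 0.8121 = 1.04238
(2) 0.1833 × 5.289 × 0.8039 × 1.238 = 0.96485
(3) 6.853 × 0.9373 × 0.1628 × 1.07 = 1.11892
(4) 5.677 × 1.013 × 1.184 × 0.1723 = 1.17318
Highest is cycle (4) at 1.1732 (>1, arbitrage).

1.1732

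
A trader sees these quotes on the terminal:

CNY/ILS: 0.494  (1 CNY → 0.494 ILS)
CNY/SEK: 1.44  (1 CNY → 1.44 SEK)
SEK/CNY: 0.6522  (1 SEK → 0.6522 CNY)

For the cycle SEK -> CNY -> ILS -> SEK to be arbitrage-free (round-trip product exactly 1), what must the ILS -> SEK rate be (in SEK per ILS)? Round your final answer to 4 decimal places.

Known legs of the cycle: 0.6522 × 0.494 = 0.3221868
For no arbitrage the full-cycle product must be 1, so the missing rate is 1 / 0.3221868 ≈ 3.103789.

3.1038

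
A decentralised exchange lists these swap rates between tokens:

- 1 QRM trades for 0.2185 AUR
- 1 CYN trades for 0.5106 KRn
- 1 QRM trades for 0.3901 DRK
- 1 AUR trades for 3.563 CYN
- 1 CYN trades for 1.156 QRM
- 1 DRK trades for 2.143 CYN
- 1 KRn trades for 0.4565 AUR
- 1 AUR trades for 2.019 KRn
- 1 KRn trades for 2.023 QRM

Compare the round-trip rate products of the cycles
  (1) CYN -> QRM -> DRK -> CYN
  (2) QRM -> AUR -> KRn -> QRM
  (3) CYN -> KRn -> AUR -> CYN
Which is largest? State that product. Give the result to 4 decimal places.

0.9664

(1) 1.156 × 0.3901 × 2.143 = 0.96640
(2) 0.2185 × 2.019 × 2.023 = 0.89245
(3) 0.5106 × 0.4565 × 3.563 = 0.83050
Highest is cycle (1) at 0.9664 (≤1, no arbitrage).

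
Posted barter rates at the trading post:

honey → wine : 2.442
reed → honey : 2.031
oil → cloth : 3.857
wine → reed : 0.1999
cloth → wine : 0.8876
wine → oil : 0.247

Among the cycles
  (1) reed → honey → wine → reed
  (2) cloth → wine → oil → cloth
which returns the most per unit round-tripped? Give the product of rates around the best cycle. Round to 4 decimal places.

0.9914

(1) 2.031 × 2.442 × 0.1999 = 0.99144
(2) 0.8876 × 0.247 × 3.857 = 0.84560
Highest is cycle (1) at 0.9914 (≤1, no arbitrage).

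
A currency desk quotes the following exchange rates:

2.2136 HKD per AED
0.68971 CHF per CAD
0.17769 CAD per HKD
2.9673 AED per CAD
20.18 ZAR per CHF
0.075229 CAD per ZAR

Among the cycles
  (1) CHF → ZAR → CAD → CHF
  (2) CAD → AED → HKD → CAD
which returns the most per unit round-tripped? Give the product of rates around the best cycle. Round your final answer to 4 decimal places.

1.1671

(1) 20.18 × 0.075229 × 0.68971 = 1.04706
(2) 2.9673 × 2.2136 × 0.17769 = 1.16714
Highest is cycle (2) at 1.1671 (>1, arbitrage).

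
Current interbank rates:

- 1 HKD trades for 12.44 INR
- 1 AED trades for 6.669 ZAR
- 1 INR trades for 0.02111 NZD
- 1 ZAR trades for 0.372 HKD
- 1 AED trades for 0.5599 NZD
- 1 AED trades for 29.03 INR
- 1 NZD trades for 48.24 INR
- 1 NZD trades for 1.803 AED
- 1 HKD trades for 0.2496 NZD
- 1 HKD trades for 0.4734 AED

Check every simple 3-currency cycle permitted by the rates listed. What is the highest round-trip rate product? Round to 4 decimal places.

HKD→AED→ZAR→HKD: 0.4734 × 6.669 × 0.372 = 1.17444
NZD→AED→INR→NZD: 1.803 × 29.03 × 0.02111 = 1.10492
Maximum is HKD→AED→ZAR→HKD at 1.1744; arbitrage exists.

1.1744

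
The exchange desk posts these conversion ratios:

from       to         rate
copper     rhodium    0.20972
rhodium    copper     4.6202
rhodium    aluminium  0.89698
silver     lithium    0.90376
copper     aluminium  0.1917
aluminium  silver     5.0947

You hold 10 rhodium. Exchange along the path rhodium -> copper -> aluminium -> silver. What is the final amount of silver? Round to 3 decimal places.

10 rhodium × 4.6202 = 46.202 copper
46.202 copper × 0.1917 = 8.8569234 aluminium
8.8569234 aluminium × 5.0947 = 45.12336764598 silver

45.123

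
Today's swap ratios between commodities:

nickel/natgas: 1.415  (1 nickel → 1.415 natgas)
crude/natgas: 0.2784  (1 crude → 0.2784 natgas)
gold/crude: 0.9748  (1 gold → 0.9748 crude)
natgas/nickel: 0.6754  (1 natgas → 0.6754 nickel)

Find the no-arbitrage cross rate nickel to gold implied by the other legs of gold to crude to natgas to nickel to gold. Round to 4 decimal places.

5.4557

Known legs of the cycle: 0.9748 × 0.2784 × 0.6754 = 0.183292969728
For no arbitrage the full-cycle product must be 1, so the missing rate is 1 / 0.183292969728 ≈ 5.455747.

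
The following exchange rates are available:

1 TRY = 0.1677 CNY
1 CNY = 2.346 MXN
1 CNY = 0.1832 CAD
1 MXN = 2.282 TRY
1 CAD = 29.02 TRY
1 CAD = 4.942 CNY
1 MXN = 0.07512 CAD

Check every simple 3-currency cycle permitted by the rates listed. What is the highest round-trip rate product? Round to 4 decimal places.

MXN→TRY→CNY→MXN: 2.282 × 0.1677 × 2.346 = 0.89779
CAD→TRY→CNY→CAD: 29.02 × 0.1677 × 0.1832 = 0.89157
MXN→CAD→CNY→MXN: 0.07512 × 4.942 × 2.346 = 0.87094
Maximum is MXN→TRY→CNY→MXN at 0.8978; no arbitrage — every cycle loses value.

0.8978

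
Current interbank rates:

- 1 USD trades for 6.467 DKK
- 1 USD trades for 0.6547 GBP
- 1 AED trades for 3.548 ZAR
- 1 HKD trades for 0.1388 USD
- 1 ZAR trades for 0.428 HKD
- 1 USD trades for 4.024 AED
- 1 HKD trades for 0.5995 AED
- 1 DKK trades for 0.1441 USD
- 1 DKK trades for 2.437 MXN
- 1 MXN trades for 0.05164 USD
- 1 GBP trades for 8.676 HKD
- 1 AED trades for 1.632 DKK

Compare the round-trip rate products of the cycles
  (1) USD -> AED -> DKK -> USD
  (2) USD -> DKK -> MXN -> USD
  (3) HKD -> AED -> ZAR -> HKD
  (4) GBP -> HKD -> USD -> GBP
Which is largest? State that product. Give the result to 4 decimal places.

(1) 4.024 × 1.632 × 0.1441 = 0.94633
(2) 6.467 × 2.437 × 0.05164 = 0.81385
(3) 0.5995 × 3.548 × 0.428 = 0.91037
(4) 8.676 × 0.1388 × 0.6547 = 0.78841
Highest is cycle (1) at 0.9463 (≤1, no arbitrage).

0.9463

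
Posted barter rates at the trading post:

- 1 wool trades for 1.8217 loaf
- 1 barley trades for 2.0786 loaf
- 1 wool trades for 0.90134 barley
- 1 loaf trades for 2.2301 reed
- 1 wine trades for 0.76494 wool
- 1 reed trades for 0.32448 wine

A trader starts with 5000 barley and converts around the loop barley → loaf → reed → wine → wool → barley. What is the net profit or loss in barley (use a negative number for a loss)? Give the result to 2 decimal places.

185.24

5000 barley × 2.0786 = 10393 loaf
10393 loaf × 2.2301 = 23177.4293 reed
23177.4293 reed × 0.32448 = 7520.612259264 wine
7520.612259264 wine × 0.76494 = 5752.81714160140416 wool
5752.81714160140416 wool × 0.90134 = 5185.2442024110096255744 barley
Net change: 5185.2442024110096255744 − 5000 = 185.2442024110096255744 barley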